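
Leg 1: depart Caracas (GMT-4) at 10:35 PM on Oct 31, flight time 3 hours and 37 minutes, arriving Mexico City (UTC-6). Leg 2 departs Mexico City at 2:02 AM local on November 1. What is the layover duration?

1 hour 50 minutes

Convert departure to UTC: 10:35 PM + 4:00 = 2:35 AM UTC on Nov 1.
Add 3 hours and 37 minutes flight time → 6:12 AM UTC.
Mexico City is UTC−6:00, so local arrival = 6:12 AM − 6:00 = 12:12 AM on Nov 1.
Layover = 2:02 AM − 12:12 AM = 1 hour 50 minutes.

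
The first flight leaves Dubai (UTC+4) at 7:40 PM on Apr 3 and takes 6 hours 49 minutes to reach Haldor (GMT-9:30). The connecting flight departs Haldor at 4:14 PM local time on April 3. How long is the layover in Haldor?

3 hours 15 minutes

Convert departure to UTC: 7:40 PM − 4:00 = 3:40 PM UTC on Apr 3.
Add 6 hours and 49 minutes flight time → 10:29 PM UTC.
Haldor is UTC−9:30, so local arrival = 10:29 PM − 9:30 = 12:59 PM on Apr 3.
Layover = 4:14 PM − 12:59 PM = 3 hours 15 minutes.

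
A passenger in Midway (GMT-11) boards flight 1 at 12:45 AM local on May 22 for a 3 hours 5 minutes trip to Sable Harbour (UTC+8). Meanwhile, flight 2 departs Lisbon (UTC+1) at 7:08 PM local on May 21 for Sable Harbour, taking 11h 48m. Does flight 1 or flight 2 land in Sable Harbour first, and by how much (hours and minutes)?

the second, by 8 hours 54 minutes

Flight 1 in UTC: 12:45 AM + 11:00 = 11:45 AM on May 22.
+3 hours 5 minutes → arrive 2:50 PM UTC on May 22.
Flight 2 in UTC: 7:08 PM − 1:00 = 6:08 PM on May 21.
+11 hours 48 minutes → arrive 5:56 AM UTC on May 22.
Flight 2 lands earlier by 8 hours 54 minutes.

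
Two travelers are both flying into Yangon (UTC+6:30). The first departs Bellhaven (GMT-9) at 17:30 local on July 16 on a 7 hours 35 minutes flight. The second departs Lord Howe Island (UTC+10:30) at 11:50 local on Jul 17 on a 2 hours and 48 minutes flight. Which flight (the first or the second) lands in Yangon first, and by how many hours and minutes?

Flight 1 in UTC: 17:30 + 9:00 = 02:30 on Jul 17.
+7 hours and 35 minutes → arrive 10:05 UTC on Jul 17.
Flight 2 in UTC: 11:50 − 10:30 = 01:20 on Jul 17.
+2 hours and 48 minutes → arrive 04:08 UTC on Jul 17.
Flight 2 lands earlier by 5 hours 57 minutes.

the second, by 5 hours 57 minutes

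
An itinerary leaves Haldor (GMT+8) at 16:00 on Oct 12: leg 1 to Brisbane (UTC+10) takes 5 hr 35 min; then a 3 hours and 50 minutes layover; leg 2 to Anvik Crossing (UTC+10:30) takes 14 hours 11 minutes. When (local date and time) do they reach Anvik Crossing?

Convert departure to UTC: 16:00 − 8:00 = 08:00 UTC on Oct 12.
Add 5 hours and 35 minutes leg 1 → 13:35 UTC.
Add 3 hours 50 minutes layover in Brisbane → 17:25 UTC.
Add 14 hours and 11 minutes leg 2 → 07:36 UTC (Oct 13).
Anvik Crossing is UTC+10:30, so local arrival = 07:36 + 10:30 = 18:06 on Oct 13.

18:06 on October 13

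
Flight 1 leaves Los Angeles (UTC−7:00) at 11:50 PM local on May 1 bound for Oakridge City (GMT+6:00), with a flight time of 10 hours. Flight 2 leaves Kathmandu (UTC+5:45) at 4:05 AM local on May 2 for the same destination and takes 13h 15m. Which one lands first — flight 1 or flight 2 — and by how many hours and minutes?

the second, by 5 hours 15 minutes

Flight 1 in UTC: 11:50 PM + 7:00 = 6:50 AM on May 2.
+10 hours → arrive 4:50 PM UTC on May 2.
Flight 2 in UTC: 4:05 AM − 5:45 = 10:20 PM on May 1.
+13 hours and 15 minutes → arrive 11:35 AM UTC on May 2.
Flight 2 lands earlier by 5 hours 15 minutes.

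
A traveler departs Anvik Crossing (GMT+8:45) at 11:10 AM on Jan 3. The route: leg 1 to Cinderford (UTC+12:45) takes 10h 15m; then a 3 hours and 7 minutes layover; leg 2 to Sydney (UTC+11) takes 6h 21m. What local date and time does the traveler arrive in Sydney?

9:08 AM on January 4

Convert departure to UTC: 11:10 AM − 8:45 = 2:25 AM UTC on Jan 3.
Add 10 hours and 15 minutes leg 1 → 12:40 PM UTC.
Add 3 hours 7 minutes layover in Cinderford → 3:47 PM UTC.
Add 6 hours and 21 minutes leg 2 → 10:08 PM UTC.
Sydney is UTC+11:00, so local arrival = 10:08 PM + 11:00 = 9:08 AM on Jan 4.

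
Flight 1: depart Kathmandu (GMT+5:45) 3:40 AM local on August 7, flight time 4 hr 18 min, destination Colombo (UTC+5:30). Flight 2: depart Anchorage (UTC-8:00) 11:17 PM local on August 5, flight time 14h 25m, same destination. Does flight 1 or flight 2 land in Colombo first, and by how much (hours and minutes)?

the second, by 4 hours 31 minutes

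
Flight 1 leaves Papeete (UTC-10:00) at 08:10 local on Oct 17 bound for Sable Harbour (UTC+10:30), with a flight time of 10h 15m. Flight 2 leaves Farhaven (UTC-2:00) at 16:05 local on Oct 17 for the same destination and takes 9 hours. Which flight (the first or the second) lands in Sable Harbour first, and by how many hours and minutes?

Flight 1 in UTC: 08:10 + 10:00 = 18:10 on Oct 17.
+10 hours 15 minutes → arrive 04:25 UTC on Oct 18.
Flight 2 in UTC: 16:05 + 2:00 = 18:05 on Oct 17.
+9 hours → arrive 03:05 UTC on Oct 18.
Flight 2 lands earlier by 1 hour 20 minutes.

the second, by 1 hour 20 minutes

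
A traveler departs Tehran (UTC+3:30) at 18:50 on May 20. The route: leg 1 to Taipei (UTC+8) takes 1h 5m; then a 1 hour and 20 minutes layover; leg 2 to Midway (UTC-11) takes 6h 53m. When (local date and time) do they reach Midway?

Convert departure to UTC: 18:50 − 3:30 = 15:20 UTC on May 20.
Add 1 hour and 5 minutes leg 1 → 16:25 UTC.
Add 1 hour and 20 minutes layover in Taipei → 17:45 UTC.
Add 6 hours 53 minutes leg 2 → 00:38 UTC (May 21).
Midway is UTC−11:00, so local arrival = 00:38 − 11:00 = 13:38 on May 20.

13:38 on May 20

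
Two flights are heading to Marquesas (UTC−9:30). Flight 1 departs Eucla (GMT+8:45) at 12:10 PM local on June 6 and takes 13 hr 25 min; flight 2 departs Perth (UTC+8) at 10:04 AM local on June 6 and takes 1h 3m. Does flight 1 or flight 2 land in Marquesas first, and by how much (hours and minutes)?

the second, by 13 hours 43 minutes

Flight 1 in UTC: 12:10 PM − 8:45 = 3:25 AM on Jun 6.
+13 hours 25 minutes → arrive 4:50 PM UTC on Jun 6.
Flight 2 in UTC: 10:04 AM − 8:00 = 2:04 AM on Jun 6.
+1 hour and 3 minutes → arrive 3:07 AM UTC on Jun 6.
Flight 2 lands earlier by 13 hours 43 minutes.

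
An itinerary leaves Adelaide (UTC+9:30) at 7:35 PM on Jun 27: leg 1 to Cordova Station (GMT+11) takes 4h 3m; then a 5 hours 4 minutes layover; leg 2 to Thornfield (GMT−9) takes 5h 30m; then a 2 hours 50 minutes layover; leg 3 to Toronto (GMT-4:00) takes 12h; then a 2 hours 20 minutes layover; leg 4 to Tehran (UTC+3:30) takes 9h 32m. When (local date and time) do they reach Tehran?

6:54 AM on Jun 29

Convert departure to UTC: 7:35 PM − 9:30 = 10:05 AM UTC on Jun 27.
Add 4 hours 3 minutes leg 1 → 2:08 PM UTC.
Add 5 hours 4 minutes layover in Cordova Station → 7:12 PM UTC.
Add 5 hours 30 minutes leg 2 → 12:42 AM UTC (Jun 28).
Add 2 hours and 50 minutes layover in Thornfield → 3:32 AM UTC.
Add 12 hours leg 3 → 3:32 PM UTC.
Add 2 hours and 20 minutes layover in Toronto → 5:52 PM UTC.
Add 9 hours 32 minutes leg 4 → 3:24 AM UTC (Jun 29).
Tehran is UTC+3:30, so local arrival = 3:24 AM + 3:30 = 6:54 AM on Jun 29.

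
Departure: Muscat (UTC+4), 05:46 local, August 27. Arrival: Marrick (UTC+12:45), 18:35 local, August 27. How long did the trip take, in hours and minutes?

4 hours 4 minutes

Departure in UTC: 05:46 − 4:00 = 01:46 on Aug 27.
Arrival in UTC: 18:35 − 12:45 = 05:50 on Aug 27.
Elapsed = 05:50 − 01:46 = 4 hours 4 minutes.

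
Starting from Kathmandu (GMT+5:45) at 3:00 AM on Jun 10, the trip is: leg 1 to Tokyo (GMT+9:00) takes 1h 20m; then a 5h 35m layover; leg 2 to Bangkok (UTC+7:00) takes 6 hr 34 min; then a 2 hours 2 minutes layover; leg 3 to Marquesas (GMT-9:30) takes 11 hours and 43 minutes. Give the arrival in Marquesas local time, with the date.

Convert departure to UTC: 3:00 AM − 5:45 = 9:15 PM UTC on Jun 9.
Add 1 hour 20 minutes leg 1 → 10:35 PM UTC.
Add 5 hours 35 minutes layover in Tokyo → 4:10 AM UTC (Jun 10).
Add 6 hours and 34 minutes leg 2 → 10:44 AM UTC.
Add 2 hours and 2 minutes layover in Bangkok → 12:46 PM UTC.
Add 11 hours 43 minutes leg 3 → 12:29 AM UTC (Jun 11).
Marquesas is UTC−9:30, so local arrival = 12:29 AM − 9:30 = 2:59 PM on Jun 10.

2:59 PM on Jun 10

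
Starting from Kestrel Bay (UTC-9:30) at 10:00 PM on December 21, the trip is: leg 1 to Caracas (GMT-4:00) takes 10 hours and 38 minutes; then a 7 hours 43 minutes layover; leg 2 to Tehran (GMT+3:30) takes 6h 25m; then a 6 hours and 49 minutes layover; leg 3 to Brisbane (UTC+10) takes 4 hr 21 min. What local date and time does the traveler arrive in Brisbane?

5:26 AM on December 24

Convert departure to UTC: 10:00 PM + 9:30 = 7:30 AM UTC on Dec 22.
Add 10 hours and 38 minutes leg 1 → 6:08 PM UTC.
Add 7 hours 43 minutes layover in Caracas → 1:51 AM UTC (Dec 23).
Add 6 hours 25 minutes leg 2 → 8:16 AM UTC.
Add 6 hours 49 minutes layover in Tehran → 3:05 PM UTC.
Add 4 hours and 21 minutes leg 3 → 7:26 PM UTC.
Brisbane is UTC+10:00, so local arrival = 7:26 PM + 10:00 = 5:26 AM on Dec 24.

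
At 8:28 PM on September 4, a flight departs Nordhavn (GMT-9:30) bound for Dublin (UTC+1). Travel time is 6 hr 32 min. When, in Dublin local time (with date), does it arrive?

1:30 PM on September 5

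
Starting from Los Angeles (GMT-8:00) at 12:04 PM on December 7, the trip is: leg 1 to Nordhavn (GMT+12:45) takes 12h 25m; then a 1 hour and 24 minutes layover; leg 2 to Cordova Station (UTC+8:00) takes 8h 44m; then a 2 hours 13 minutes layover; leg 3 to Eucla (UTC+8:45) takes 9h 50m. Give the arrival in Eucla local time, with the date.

Convert departure to UTC: 12:04 PM + 8:00 = 8:04 PM UTC on Dec 7.
Add 12 hours and 25 minutes leg 1 → 8:29 AM UTC (Dec 8).
Add 1 hour and 24 minutes layover in Nordhavn → 9:53 AM UTC.
Add 8 hours and 44 minutes leg 2 → 6:37 PM UTC.
Add 2 hours 13 minutes layover in Cordova Station → 8:50 PM UTC.
Add 9 hours and 50 minutes leg 3 → 6:40 AM UTC (Dec 9).
Eucla is UTC+8:45, so local arrival = 6:40 AM + 8:45 = 3:25 PM on Dec 9.

3:25 PM on December 9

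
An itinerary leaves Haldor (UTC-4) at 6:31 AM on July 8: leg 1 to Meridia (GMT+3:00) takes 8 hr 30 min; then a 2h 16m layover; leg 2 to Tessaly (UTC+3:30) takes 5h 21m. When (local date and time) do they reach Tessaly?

6:08 AM on Jul 9

Convert departure to UTC: 6:31 AM + 4:00 = 10:31 AM UTC on Jul 8.
Add 8 hours 30 minutes leg 1 → 7:01 PM UTC.
Add 2 hours and 16 minutes layover in Meridia → 9:17 PM UTC.
Add 5 hours 21 minutes leg 2 → 2:38 AM UTC (Jul 9).
Tessaly is UTC+3:30, so local arrival = 2:38 AM + 3:30 = 6:08 AM on Jul 9.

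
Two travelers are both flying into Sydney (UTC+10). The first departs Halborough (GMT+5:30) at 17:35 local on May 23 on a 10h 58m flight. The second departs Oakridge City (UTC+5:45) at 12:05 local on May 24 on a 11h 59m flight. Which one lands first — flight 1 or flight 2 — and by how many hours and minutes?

Flight 1 in UTC: 17:35 − 5:30 = 12:05 on May 23.
+10 hours 58 minutes → arrive 23:03 UTC on May 23.
Flight 2 in UTC: 12:05 − 5:45 = 06:20 on May 24.
+11 hours 59 minutes → arrive 18:19 UTC on May 24.
Flight 1 lands earlier by 19 hours 16 minutes.

the first, by 19 hours 16 minutes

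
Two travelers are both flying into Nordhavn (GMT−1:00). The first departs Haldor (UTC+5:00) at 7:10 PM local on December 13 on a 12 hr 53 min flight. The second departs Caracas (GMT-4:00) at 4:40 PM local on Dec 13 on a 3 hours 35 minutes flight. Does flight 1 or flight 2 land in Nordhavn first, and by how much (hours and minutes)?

Flight 1 in UTC: 7:10 PM − 5:00 = 2:10 PM on Dec 13.
+12 hours and 53 minutes → arrive 3:03 AM UTC on Dec 14.
Flight 2 in UTC: 4:40 PM + 4:00 = 8:40 PM on Dec 13.
+3 hours and 35 minutes → arrive 12:15 AM UTC on Dec 14.
Flight 2 lands earlier by 2 hours 48 minutes.

the second, by 2 hours 48 minutes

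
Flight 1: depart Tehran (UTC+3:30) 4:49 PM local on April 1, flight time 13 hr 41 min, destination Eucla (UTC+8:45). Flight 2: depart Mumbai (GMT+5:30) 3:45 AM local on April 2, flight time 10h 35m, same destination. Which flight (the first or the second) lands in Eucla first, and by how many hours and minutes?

the first, by 5 hours 50 minutes

Flight 1 in UTC: 4:49 PM − 3:30 = 1:19 PM on Apr 1.
+13 hours 41 minutes → arrive 3:00 AM UTC on Apr 2.
Flight 2 in UTC: 3:45 AM − 5:30 = 10:15 PM on Apr 1.
+10 hours 35 minutes → arrive 8:50 AM UTC on Apr 2.
Flight 1 lands earlier by 5 hours 50 minutes.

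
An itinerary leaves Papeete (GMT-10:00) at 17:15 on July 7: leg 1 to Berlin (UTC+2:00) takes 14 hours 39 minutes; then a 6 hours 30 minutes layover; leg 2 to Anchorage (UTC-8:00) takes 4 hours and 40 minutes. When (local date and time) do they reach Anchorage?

21:04 on July 8

Convert departure to UTC: 17:15 + 10:00 = 03:15 UTC on Jul 8.
Add 14 hours 39 minutes leg 1 → 17:54 UTC.
Add 6 hours and 30 minutes layover in Berlin → 00:24 UTC (Jul 9).
Add 4 hours 40 minutes leg 2 → 05:04 UTC.
Anchorage is UTC−8:00, so local arrival = 05:04 − 8:00 = 21:04 on Jul 8.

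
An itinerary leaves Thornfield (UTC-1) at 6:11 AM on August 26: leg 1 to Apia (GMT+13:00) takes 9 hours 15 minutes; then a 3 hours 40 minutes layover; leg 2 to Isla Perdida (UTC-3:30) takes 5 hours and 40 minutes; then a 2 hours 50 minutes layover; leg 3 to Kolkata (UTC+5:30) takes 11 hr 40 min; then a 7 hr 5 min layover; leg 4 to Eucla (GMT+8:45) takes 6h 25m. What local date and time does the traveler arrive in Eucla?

Convert departure to UTC: 6:11 AM + 1:00 = 7:11 AM UTC on Aug 26.
Add 9 hours and 15 minutes leg 1 → 4:26 PM UTC.
Add 3 hours 40 minutes layover in Apia → 8:06 PM UTC.
Add 5 hours 40 minutes leg 2 → 1:46 AM UTC (Aug 27).
Add 2 hours and 50 minutes layover in Isla Perdida → 4:36 AM UTC.
Add 11 hours 40 minutes leg 3 → 4:16 PM UTC.
Add 7 hours 5 minutes layover in Kolkata → 11:21 PM UTC.
Add 6 hours and 25 minutes leg 4 → 5:46 AM UTC (Aug 28).
Eucla is UTC+8:45, so local arrival = 5:46 AM + 8:45 = 2:31 PM on Aug 28.

2:31 PM on Aug 28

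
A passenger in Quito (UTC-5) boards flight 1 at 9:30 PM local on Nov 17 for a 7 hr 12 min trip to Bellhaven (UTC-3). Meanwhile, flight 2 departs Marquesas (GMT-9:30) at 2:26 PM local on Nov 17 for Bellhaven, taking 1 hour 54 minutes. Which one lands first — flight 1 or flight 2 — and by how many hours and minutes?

Flight 1 in UTC: 9:30 PM + 5:00 = 2:30 AM on Nov 18.
+7 hours 12 minutes → arrive 9:42 AM UTC on Nov 18.
Flight 2 in UTC: 2:26 PM + 9:30 = 11:56 PM on Nov 17.
+1 hour and 54 minutes → arrive 1:50 AM UTC on Nov 18.
Flight 2 lands earlier by 7 hours 52 minutes.

the second, by 7 hours 52 minutes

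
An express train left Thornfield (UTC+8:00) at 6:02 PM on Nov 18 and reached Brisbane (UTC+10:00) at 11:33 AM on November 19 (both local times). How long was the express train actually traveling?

15 hours 31 minutes

Departure in UTC: 6:02 PM − 8:00 = 10:02 AM on Nov 18.
Arrival in UTC: 11:33 AM − 10:00 = 1:33 AM on Nov 19.
Elapsed = 1:33 AM − 10:02 AM (+1 day) = 15 hours 31 minutes.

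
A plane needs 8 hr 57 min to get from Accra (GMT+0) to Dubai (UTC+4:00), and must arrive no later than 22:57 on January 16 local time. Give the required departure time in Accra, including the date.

10:00 on Jan 16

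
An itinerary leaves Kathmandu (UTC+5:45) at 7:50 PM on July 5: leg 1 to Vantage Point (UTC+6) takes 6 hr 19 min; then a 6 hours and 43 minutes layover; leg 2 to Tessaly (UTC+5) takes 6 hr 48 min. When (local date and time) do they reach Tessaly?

2:55 PM on July 6

Convert departure to UTC: 7:50 PM − 5:45 = 2:05 PM UTC on Jul 5.
Add 6 hours 19 minutes leg 1 → 8:24 PM UTC.
Add 6 hours 43 minutes layover in Vantage Point → 3:07 AM UTC (Jul 6).
Add 6 hours 48 minutes leg 2 → 9:55 AM UTC.
Tessaly is UTC+5:00, so local arrival = 9:55 AM + 5:00 = 2:55 PM on Jul 6.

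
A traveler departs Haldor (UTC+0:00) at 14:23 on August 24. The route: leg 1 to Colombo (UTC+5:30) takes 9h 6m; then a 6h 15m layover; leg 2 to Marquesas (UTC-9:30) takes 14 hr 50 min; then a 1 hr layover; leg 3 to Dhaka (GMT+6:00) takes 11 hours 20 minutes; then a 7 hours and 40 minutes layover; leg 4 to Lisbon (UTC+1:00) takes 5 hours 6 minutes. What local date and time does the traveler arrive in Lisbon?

Haldor is at UTC+0, so departure is already 14:23 UTC on Aug 24.
Add 9 hours 6 minutes leg 1 → 23:29 UTC.
Add 6 hours and 15 minutes layover in Colombo → 05:44 UTC (Aug 25).
Add 14 hours and 50 minutes leg 2 → 20:34 UTC.
Add 1 hour layover in Marquesas → 21:34 UTC.
Add 11 hours and 20 minutes leg 3 → 08:54 UTC (Aug 26).
Add 7 hours 40 minutes layover in Dhaka → 16:34 UTC.
Add 5 hours and 6 minutes leg 4 → 21:40 UTC.
Lisbon is UTC+1:00, so local arrival = 21:40 + 1:00 = 22:40 on Aug 26.

22:40 on August 26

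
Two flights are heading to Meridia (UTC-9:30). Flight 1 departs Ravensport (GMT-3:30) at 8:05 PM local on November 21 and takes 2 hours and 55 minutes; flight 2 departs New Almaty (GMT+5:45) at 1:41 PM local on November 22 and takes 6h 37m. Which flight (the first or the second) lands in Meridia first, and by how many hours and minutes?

the first, by 12 hours 3 minutes

Flight 1 in UTC: 8:05 PM + 3:30 = 11:35 PM on Nov 21.
+2 hours 55 minutes → arrive 2:30 AM UTC on Nov 22.
Flight 2 in UTC: 1:41 PM − 5:45 = 7:56 AM on Nov 22.
+6 hours and 37 minutes → arrive 2:33 PM UTC on Nov 22.
Flight 1 lands earlier by 12 hours 3 minutes.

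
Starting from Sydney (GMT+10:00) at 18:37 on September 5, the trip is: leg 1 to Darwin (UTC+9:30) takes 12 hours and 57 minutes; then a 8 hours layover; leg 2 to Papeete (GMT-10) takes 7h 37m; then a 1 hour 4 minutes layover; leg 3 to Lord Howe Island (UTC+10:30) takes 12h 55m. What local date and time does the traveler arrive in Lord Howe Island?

13:40 on September 7

Convert departure to UTC: 18:37 − 10:00 = 08:37 UTC on Sep 5.
Add 12 hours and 57 minutes leg 1 → 21:34 UTC.
Add 8 hours layover in Darwin → 05:34 UTC (Sep 6).
Add 7 hours and 37 minutes leg 2 → 13:11 UTC.
Add 1 hour and 4 minutes layover in Papeete → 14:15 UTC.
Add 12 hours and 55 minutes leg 3 → 03:10 UTC (Sep 7).
Lord Howe Island is UTC+10:30, so local arrival = 03:10 + 10:30 = 13:40 on Sep 7.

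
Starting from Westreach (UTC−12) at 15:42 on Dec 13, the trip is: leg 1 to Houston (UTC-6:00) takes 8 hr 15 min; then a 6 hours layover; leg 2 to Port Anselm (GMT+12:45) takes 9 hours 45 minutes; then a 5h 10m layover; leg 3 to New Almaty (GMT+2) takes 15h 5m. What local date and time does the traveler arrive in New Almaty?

01:57 on December 16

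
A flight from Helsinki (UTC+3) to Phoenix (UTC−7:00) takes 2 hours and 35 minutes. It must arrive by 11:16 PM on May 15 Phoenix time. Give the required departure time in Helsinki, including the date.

6:41 AM on May 16

Target arrival in UTC: 11:16 PM + 7:00 = 6:16 AM on May 16.
Subtract 2 hours and 35 minutes → departure 3:41 AM UTC on May 16.
Helsinki is UTC+3:00: 3:41 AM + 3:00 = 6:41 AM on May 16.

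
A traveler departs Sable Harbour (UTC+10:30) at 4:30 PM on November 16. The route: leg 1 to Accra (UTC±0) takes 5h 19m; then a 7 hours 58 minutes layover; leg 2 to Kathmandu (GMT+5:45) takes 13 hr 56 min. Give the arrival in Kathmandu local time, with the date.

2:58 PM on November 17

Convert departure to UTC: 4:30 PM − 10:30 = 6:00 AM UTC on Nov 16.
Add 5 hours and 19 minutes leg 1 → 11:19 AM UTC.
Add 7 hours and 58 minutes layover in Accra → 7:17 PM UTC.
Add 13 hours 56 minutes leg 2 → 9:13 AM UTC (Nov 17).
Kathmandu is UTC+5:45, so local arrival = 9:13 AM + 5:45 = 2:58 PM on Nov 17.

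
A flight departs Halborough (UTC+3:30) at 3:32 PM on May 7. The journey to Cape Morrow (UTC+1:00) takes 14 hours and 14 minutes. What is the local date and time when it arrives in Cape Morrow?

Convert departure to UTC: 3:32 PM − 3:30 = 12:02 PM UTC on May 7.
Add 14 hours and 14 minutes travel time → 2:16 AM UTC (May 8).
Cape Morrow is UTC+1:00, so local arrival = 2:16 AM + 1:00 = 3:16 AM on May 8.

3:16 AM on May 8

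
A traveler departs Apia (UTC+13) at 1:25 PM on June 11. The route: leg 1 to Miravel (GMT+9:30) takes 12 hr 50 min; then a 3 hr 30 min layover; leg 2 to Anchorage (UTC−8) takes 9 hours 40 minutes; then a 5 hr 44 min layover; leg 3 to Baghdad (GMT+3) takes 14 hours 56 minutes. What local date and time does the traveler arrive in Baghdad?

Convert departure to UTC: 1:25 PM − 13:00 = 12:25 AM UTC on Jun 11.
Add 12 hours and 50 minutes leg 1 → 1:15 PM UTC.
Add 3 hours 30 minutes layover in Miravel → 4:45 PM UTC.
Add 9 hours 40 minutes leg 2 → 2:25 AM UTC (Jun 12).
Add 5 hours and 44 minutes layover in Anchorage → 8:09 AM UTC.
Add 14 hours 56 minutes leg 3 → 11:05 PM UTC.
Baghdad is UTC+3:00, so local arrival = 11:05 PM + 3:00 = 2:05 AM on Jun 13.

2:05 AM on Jun 13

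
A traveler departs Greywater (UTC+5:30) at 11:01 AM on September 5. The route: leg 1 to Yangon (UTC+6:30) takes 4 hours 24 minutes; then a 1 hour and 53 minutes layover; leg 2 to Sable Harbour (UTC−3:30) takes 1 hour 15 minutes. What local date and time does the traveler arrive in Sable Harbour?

9:33 AM on September 5

Convert departure to UTC: 11:01 AM − 5:30 = 5:31 AM UTC on Sep 5.
Add 4 hours 24 minutes leg 1 → 9:55 AM UTC.
Add 1 hour and 53 minutes layover in Yangon → 11:48 AM UTC.
Add 1 hour 15 minutes leg 2 → 1:03 PM UTC.
Sable Harbour is UTC−3:30, so local arrival = 1:03 PM − 3:30 = 9:33 AM on Sep 5.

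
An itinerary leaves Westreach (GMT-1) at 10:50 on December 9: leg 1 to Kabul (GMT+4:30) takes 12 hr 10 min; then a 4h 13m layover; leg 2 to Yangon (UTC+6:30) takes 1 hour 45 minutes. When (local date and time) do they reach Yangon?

12:28 on December 10

Convert departure to UTC: 10:50 + 1:00 = 11:50 UTC on Dec 9.
Add 12 hours and 10 minutes leg 1 → 00:00 UTC (Dec 10).
Add 4 hours and 13 minutes layover in Kabul → 04:13 UTC.
Add 1 hour and 45 minutes leg 2 → 05:58 UTC.
Yangon is UTC+6:30, so local arrival = 05:58 + 6:30 = 12:28 on Dec 10.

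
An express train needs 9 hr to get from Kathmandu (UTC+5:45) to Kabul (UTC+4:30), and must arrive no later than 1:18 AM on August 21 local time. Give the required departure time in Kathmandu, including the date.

5:33 PM on August 20

Target arrival in UTC: 1:18 AM − 4:30 = 8:48 PM on Aug 20.
Subtract 9 hours → departure 11:48 AM UTC on Aug 20.
Kathmandu is UTC+5:45: 11:48 AM + 5:45 = 5:33 PM on Aug 20.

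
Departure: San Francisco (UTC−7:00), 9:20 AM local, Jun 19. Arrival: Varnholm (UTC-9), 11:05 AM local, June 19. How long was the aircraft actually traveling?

Departure in UTC: 9:20 AM + 7:00 = 4:20 PM on Jun 19.
Arrival in UTC: 11:05 AM + 9:00 = 8:05 PM on Jun 19.
Elapsed = 8:05 PM − 4:20 PM = 3 hours 45 minutes.

3 hours 45 minutes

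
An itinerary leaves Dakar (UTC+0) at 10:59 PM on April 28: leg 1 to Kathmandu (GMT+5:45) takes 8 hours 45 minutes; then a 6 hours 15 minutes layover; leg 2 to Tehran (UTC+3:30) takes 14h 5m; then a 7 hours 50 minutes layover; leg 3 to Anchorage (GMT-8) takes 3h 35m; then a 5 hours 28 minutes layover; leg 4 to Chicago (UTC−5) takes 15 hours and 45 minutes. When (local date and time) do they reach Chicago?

7:42 AM on May 1

Dakar is at UTC+0, so departure is already 10:59 PM UTC on Apr 28.
Add 8 hours 45 minutes leg 1 → 7:44 AM UTC (Apr 29).
Add 6 hours 15 minutes layover in Kathmandu → 1:59 PM UTC.
Add 14 hours and 5 minutes leg 2 → 4:04 AM UTC (Apr 30).
Add 7 hours 50 minutes layover in Tehran → 11:54 AM UTC.
Add 3 hours 35 minutes leg 3 → 3:29 PM UTC.
Add 5 hours 28 minutes layover in Anchorage → 8:57 PM UTC.
Add 15 hours and 45 minutes leg 4 → 12:42 PM UTC (May 1).
Chicago is UTC−5:00, so local arrival = 12:42 PM − 5:00 = 7:42 AM on May 1.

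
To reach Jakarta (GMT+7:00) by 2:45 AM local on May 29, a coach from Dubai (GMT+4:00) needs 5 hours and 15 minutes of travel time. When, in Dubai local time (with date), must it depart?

Target arrival in UTC: 2:45 AM − 7:00 = 7:45 PM on May 28.
Subtract 5 hours 15 minutes → departure 2:30 PM UTC on May 28.
Dubai is UTC+4:00: 2:30 PM + 4:00 = 6:30 PM on May 28.

6:30 PM on May 28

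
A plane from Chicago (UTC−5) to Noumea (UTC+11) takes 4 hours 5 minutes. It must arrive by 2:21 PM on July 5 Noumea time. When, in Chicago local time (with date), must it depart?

Target arrival in UTC: 2:21 PM − 11:00 = 3:21 AM on Jul 5.
Subtract 4 hours 5 minutes → departure 11:16 PM UTC on Jul 4.
Chicago is UTC−5:00: 11:16 PM − 5:00 = 6:16 PM on Jul 4.

6:16 PM on Jul 4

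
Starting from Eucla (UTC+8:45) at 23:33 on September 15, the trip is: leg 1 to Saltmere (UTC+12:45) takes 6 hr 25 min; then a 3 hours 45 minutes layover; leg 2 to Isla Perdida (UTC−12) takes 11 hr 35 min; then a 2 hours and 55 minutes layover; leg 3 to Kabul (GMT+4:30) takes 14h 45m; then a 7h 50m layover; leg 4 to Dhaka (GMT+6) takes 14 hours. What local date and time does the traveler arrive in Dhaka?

10:03 on Sep 18

Convert departure to UTC: 23:33 − 8:45 = 14:48 UTC on Sep 15.
Add 6 hours 25 minutes leg 1 → 21:13 UTC.
Add 3 hours 45 minutes layover in Saltmere → 00:58 UTC (Sep 16).
Add 11 hours and 35 minutes leg 2 → 12:33 UTC.
Add 2 hours 55 minutes layover in Isla Perdida → 15:28 UTC.
Add 14 hours 45 minutes leg 3 → 06:13 UTC (Sep 17).
Add 7 hours 50 minutes layover in Kabul → 14:03 UTC.
Add 14 hours leg 4 → 04:03 UTC (Sep 18).
Dhaka is UTC+6:00, so local arrival = 04:03 + 6:00 = 10:03 on Sep 18.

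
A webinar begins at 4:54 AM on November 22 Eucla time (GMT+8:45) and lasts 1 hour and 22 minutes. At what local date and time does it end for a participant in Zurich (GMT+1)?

Convert start to UTC: 4:54 AM − 8:45 = 8:09 PM UTC on Nov 21.
Add 1 hour and 22 minutes duration → 9:31 PM UTC.
Zurich is UTC+1:00, so local end time = 9:31 PM + 1:00 = 10:31 PM on Nov 21.

10:31 PM on November 21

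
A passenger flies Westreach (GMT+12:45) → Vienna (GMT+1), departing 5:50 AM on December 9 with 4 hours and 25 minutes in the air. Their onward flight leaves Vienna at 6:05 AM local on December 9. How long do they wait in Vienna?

Convert departure to UTC: 5:50 AM − 12:45 = 5:05 PM UTC on Dec 8.
Add 4 hours 25 minutes flight time → 9:30 PM UTC.
Vienna is UTC+1:00, so local arrival = 9:30 PM + 1:00 = 10:30 PM on Dec 8.
Layover = 6:05 AM − 10:30 PM (+1 day) = 7 hours 35 minutes.

7 hours 35 minutes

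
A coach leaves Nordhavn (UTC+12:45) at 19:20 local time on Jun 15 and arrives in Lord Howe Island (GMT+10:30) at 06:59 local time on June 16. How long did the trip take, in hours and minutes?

13 hours 54 minutes

Lord Howe Island is 2:15 behind Nordhavn.
Clock-face elapsed time (ignoring zones) is 11 hours 39 minutes.
Actual elapsed = 11 hours 39 minutes + 2:15 = 13 hours 54 minutes.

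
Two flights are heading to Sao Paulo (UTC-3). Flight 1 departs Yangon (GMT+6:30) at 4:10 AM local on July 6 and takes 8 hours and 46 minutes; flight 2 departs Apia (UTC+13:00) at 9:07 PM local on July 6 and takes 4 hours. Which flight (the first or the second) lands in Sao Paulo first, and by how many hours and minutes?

the first, by 5 hours 41 minutes

Flight 1 in UTC: 4:10 AM − 6:30 = 9:40 PM on Jul 5.
+8 hours 46 minutes → arrive 6:26 AM UTC on Jul 6.
Flight 2 in UTC: 9:07 PM − 13:00 = 8:07 AM on Jul 6.
+4 hours → arrive 12:07 PM UTC on Jul 6.
Flight 1 lands earlier by 5 hours 41 minutes.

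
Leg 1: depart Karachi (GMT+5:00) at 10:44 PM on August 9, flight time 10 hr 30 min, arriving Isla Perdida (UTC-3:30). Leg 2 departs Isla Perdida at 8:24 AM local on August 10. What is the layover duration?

7 hours 40 minutes

Convert departure to UTC: 10:44 PM − 5:00 = 5:44 PM UTC on Aug 9.
Add 10 hours and 30 minutes flight time → 4:14 AM UTC (Aug 10).
Isla Perdida is UTC−3:30, so local arrival = 4:14 AM − 3:30 = 12:44 AM on Aug 10.
Layover = 8:24 AM − 12:44 AM = 7 hours 40 minutes.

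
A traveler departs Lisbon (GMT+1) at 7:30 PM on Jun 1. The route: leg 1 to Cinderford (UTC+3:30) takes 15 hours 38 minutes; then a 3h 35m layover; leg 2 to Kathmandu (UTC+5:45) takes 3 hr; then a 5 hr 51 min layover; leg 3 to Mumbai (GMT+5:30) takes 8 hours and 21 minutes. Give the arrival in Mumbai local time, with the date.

Convert departure to UTC: 7:30 PM − 1:00 = 6:30 PM UTC on Jun 1.
Add 15 hours and 38 minutes leg 1 → 10:08 AM UTC (Jun 2).
Add 3 hours and 35 minutes layover in Cinderford → 1:43 PM UTC.
Add 3 hours leg 2 → 4:43 PM UTC.
Add 5 hours and 51 minutes layover in Kathmandu → 10:34 PM UTC.
Add 8 hours 21 minutes leg 3 → 6:55 AM UTC (Jun 3).
Mumbai is UTC+5:30, so local arrival = 6:55 AM + 5:30 = 12:25 PM on Jun 3.

12:25 PM on June 3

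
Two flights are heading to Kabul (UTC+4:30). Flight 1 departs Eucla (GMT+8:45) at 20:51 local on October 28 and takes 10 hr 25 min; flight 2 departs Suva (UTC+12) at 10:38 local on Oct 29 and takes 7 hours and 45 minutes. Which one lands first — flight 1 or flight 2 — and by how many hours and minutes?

the first, by 7 hours 52 minutes

Flight 1 in UTC: 20:51 − 8:45 = 12:06 on Oct 28.
+10 hours and 25 minutes → arrive 22:31 UTC on Oct 28.
Flight 2 in UTC: 10:38 − 12:00 = 22:38 on Oct 28.
+7 hours and 45 minutes → arrive 06:23 UTC on Oct 29.
Flight 1 lands earlier by 7 hours 52 minutes.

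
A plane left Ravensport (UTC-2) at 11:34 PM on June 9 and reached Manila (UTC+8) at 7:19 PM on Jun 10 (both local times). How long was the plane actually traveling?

Departure in UTC: 11:34 PM + 2:00 = 1:34 AM on Jun 10.
Arrival in UTC: 7:19 PM − 8:00 = 11:19 AM on Jun 10.
Elapsed = 11:19 AM − 1:34 AM = 9 hours 45 minutes.

9 hours 45 minutes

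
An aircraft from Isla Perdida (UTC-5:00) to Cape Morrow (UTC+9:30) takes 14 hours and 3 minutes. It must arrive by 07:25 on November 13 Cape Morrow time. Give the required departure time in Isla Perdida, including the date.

02:52 on Nov 12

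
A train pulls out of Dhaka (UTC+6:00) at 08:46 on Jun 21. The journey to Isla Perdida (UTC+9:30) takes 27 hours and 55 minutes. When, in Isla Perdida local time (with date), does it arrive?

16:11 on June 22

Isla Perdida is 3:30 ahead of Dhaka.
After 27 hours 55 minutes it is 12:41 (Jun 22) in Dhaka.
Shift by the zone difference: 12:41 + 3:30 = 16:11 on Jun 22 in Isla Perdida.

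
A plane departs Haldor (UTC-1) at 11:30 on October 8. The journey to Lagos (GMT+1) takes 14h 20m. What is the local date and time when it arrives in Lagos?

Convert departure to UTC: 11:30 + 1:00 = 12:30 UTC on Oct 8.
Add 14 hours 20 minutes travel time → 02:50 UTC (Oct 9).
Lagos is UTC+1:00, so local arrival = 02:50 + 1:00 = 03:50 on Oct 9.

03:50 on October 9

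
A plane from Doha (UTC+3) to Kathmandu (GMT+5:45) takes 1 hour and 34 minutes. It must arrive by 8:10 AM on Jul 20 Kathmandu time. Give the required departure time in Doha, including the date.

Target arrival in UTC: 8:10 AM − 5:45 = 2:25 AM on Jul 20.
Subtract 1 hour and 34 minutes → departure 12:51 AM UTC on Jul 20.
Doha is UTC+3:00: 12:51 AM + 3:00 = 3:51 AM on Jul 20.

3:51 AM on Jul 20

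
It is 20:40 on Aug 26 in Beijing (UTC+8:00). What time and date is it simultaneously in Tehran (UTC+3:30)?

16:10 on Aug 26

In UTC: 20:40 − 8:00 = 12:40 on Aug 26.
Tehran is UTC+3:30: 12:40 + 3:30 = 16:10 on Aug 26.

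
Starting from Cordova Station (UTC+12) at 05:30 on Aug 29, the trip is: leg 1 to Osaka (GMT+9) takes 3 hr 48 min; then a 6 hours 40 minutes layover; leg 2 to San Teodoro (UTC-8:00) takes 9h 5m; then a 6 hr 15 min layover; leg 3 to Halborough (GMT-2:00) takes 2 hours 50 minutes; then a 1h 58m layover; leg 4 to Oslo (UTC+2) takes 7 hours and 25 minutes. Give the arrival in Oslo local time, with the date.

Convert departure to UTC: 05:30 − 12:00 = 17:30 UTC on Aug 28.
Add 3 hours 48 minutes leg 1 → 21:18 UTC.
Add 6 hours and 40 minutes layover in Osaka → 03:58 UTC (Aug 29).
Add 9 hours 5 minutes leg 2 → 13:03 UTC.
Add 6 hours 15 minutes layover in San Teodoro → 19:18 UTC.
Add 2 hours and 50 minutes leg 3 → 22:08 UTC.
Add 1 hour and 58 minutes layover in Halborough → 00:06 UTC (Aug 30).
Add 7 hours 25 minutes leg 4 → 07:31 UTC.
Oslo is UTC+2:00, so local arrival = 07:31 + 2:00 = 09:31 on Aug 30.

09:31 on August 30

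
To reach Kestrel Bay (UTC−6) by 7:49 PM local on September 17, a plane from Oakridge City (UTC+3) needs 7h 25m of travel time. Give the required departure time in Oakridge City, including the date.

Target arrival in UTC: 7:49 PM + 6:00 = 1:49 AM on Sep 18.
Subtract 7 hours and 25 minutes → departure 6:24 PM UTC on Sep 17.
Oakridge City is UTC+3:00: 6:24 PM + 3:00 = 9:24 PM on Sep 17.

9:24 PM on September 17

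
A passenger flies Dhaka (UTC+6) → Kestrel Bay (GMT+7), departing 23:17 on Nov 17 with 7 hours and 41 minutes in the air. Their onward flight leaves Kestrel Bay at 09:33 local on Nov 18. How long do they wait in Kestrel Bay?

1 hour 35 minutes

Convert departure to UTC: 23:17 − 6:00 = 17:17 UTC on Nov 17.
Add 7 hours and 41 minutes flight time → 00:58 UTC (Nov 18).
Kestrel Bay is UTC+7:00, so local arrival = 00:58 + 7:00 = 07:58 on Nov 18.
Layover = 09:33 − 07:58 = 1 hour 35 minutes.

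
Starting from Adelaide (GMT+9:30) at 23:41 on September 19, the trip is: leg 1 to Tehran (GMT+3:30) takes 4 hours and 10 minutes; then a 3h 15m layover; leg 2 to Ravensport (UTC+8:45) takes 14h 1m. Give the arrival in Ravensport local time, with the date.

20:22 on September 20

Convert departure to UTC: 23:41 − 9:30 = 14:11 UTC on Sep 19.
Add 4 hours 10 minutes leg 1 → 18:21 UTC.
Add 3 hours 15 minutes layover in Tehran → 21:36 UTC.
Add 14 hours 1 minute leg 2 → 11:37 UTC (Sep 20).
Ravensport is UTC+8:45, so local arrival = 11:37 + 8:45 = 20:22 on Sep 20.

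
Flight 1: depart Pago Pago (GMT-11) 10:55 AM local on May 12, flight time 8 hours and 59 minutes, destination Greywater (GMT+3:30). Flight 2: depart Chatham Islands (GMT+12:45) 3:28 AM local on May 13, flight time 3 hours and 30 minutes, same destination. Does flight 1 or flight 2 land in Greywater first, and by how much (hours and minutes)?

the second, by 12 hours 41 minutes

Flight 1 in UTC: 10:55 AM + 11:00 = 9:55 PM on May 12.
+8 hours 59 minutes → arrive 6:54 AM UTC on May 13.
Flight 2 in UTC: 3:28 AM − 12:45 = 2:43 PM on May 12.
+3 hours and 30 minutes → arrive 6:13 PM UTC on May 12.
Flight 2 lands earlier by 12 hours 41 minutes.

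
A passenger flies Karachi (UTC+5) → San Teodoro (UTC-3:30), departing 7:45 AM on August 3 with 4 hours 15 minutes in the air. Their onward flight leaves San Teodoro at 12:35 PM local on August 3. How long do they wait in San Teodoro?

9 hours 5 minutes

Convert departure to UTC: 7:45 AM − 5:00 = 2:45 AM UTC on Aug 3.
Add 4 hours 15 minutes flight time → 7:00 AM UTC.
San Teodoro is UTC−3:30, so local arrival = 7:00 AM − 3:30 = 3:30 AM on Aug 3.
Layover = 12:35 PM − 3:30 AM = 9 hours 5 minutes.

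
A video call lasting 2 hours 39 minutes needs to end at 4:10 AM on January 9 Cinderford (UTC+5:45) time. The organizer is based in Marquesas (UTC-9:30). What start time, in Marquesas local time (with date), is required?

Target end time in UTC: 4:10 AM − 5:45 = 10:25 PM on Jan 8.
Subtract 2 hours and 39 minutes → start 7:46 PM UTC on Jan 8.
Marquesas is UTC−9:30: 7:46 PM − 9:30 = 10:16 AM on Jan 8.

10:16 AM on January 8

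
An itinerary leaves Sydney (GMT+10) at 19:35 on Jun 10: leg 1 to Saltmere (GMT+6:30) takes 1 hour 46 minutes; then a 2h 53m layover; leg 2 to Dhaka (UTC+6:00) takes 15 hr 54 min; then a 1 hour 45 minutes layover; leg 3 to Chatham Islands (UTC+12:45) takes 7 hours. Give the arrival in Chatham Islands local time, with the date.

Convert departure to UTC: 19:35 − 10:00 = 09:35 UTC on Jun 10.
Add 1 hour and 46 minutes leg 1 → 11:21 UTC.
Add 2 hours 53 minutes layover in Saltmere → 14:14 UTC.
Add 15 hours and 54 minutes leg 2 → 06:08 UTC (Jun 11).
Add 1 hour 45 minutes layover in Dhaka → 07:53 UTC.
Add 7 hours leg 3 → 14:53 UTC.
Chatham Islands is UTC+12:45, so local arrival = 14:53 + 12:45 = 03:38 on Jun 12.

03:38 on Jun 12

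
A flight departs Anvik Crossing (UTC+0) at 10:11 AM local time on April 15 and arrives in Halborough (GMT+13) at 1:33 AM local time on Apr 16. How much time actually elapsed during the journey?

Halborough is 13:00 ahead of Anvik Crossing.
Clock-face elapsed time (ignoring zones) is 15 hours 22 minutes.
Actual elapsed = 15 hours 22 minutes − 13:00 = 2 hours 22 minutes.

2 hours 22 minutes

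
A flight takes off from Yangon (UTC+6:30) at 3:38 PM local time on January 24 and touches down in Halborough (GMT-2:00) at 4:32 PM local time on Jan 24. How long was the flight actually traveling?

9 hours 24 minutes

Halborough is 8:30 behind Yangon.
Clock-face elapsed time (ignoring zones) is 54 minutes.
Actual elapsed = 54 minutes + 8:30 = 9 hours 24 minutes.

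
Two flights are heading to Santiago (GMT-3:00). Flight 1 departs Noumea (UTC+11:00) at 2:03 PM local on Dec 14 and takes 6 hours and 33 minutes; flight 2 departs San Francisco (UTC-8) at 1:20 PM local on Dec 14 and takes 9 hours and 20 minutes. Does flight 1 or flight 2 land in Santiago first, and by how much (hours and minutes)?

the first, by 21 hours 4 minutes

Flight 1 in UTC: 2:03 PM − 11:00 = 3:03 AM on Dec 14.
+6 hours and 33 minutes → arrive 9:36 AM UTC on Dec 14.
Flight 2 in UTC: 1:20 PM + 8:00 = 9:20 PM on Dec 14.
+9 hours 20 minutes → arrive 6:40 AM UTC on Dec 15.
Flight 1 lands earlier by 21 hours 4 minutes.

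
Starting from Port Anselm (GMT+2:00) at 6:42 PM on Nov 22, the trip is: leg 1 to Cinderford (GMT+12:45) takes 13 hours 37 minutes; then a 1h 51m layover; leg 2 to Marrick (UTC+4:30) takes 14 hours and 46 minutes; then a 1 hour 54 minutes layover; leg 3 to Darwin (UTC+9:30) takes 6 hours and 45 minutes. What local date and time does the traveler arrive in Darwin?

5:05 PM on November 24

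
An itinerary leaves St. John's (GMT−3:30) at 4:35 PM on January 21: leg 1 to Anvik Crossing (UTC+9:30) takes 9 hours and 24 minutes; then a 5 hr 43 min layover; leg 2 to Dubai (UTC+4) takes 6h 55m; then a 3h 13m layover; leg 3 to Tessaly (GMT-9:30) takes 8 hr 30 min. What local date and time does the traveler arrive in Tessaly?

8:20 PM on January 22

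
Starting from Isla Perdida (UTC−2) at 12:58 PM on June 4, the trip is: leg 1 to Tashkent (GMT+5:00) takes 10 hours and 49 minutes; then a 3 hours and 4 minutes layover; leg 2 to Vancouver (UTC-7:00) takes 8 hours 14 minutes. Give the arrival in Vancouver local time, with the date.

6:05 AM on June 5

Convert departure to UTC: 12:58 PM + 2:00 = 2:58 PM UTC on Jun 4.
Add 10 hours and 49 minutes leg 1 → 1:47 AM UTC (Jun 5).
Add 3 hours 4 minutes layover in Tashkent → 4:51 AM UTC.
Add 8 hours and 14 minutes leg 2 → 1:05 PM UTC.
Vancouver is UTC−7:00, so local arrival = 1:05 PM − 7:00 = 6:05 AM on Jun 5.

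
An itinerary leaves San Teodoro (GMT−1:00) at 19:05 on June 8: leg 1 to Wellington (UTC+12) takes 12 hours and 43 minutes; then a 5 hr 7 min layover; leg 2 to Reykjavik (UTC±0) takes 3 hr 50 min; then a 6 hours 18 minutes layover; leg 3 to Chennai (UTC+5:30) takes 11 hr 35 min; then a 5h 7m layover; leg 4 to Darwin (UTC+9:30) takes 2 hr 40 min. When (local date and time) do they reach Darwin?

Convert departure to UTC: 19:05 + 1:00 = 20:05 UTC on Jun 8.
Add 12 hours and 43 minutes leg 1 → 08:48 UTC (Jun 9).
Add 5 hours 7 minutes layover in Wellington → 13:55 UTC.
Add 3 hours 50 minutes leg 2 → 17:45 UTC.
Add 6 hours 18 minutes layover in Reykjavik → 00:03 UTC (Jun 10).
Add 11 hours and 35 minutes leg 3 → 11:38 UTC.
Add 5 hours and 7 minutes layover in Chennai → 16:45 UTC.
Add 2 hours 40 minutes leg 4 → 19:25 UTC.
Darwin is UTC+9:30, so local arrival = 19:25 + 9:30 = 04:55 on Jun 11.

04:55 on June 11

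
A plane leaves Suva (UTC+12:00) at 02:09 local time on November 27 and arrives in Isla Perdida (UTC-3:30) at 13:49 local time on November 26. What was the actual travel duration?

3 hours 10 minutes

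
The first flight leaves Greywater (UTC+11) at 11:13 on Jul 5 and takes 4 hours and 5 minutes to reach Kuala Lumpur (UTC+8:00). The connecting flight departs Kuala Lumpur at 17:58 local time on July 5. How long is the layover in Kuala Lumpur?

Convert departure to UTC: 11:13 − 11:00 = 00:13 UTC on Jul 5.
Add 4 hours and 5 minutes flight time → 04:18 UTC.
Kuala Lumpur is UTC+8:00, so local arrival = 04:18 + 8:00 = 12:18 on Jul 5.
Layover = 17:58 − 12:18 = 5 hours 40 minutes.

5 hours 40 minutes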